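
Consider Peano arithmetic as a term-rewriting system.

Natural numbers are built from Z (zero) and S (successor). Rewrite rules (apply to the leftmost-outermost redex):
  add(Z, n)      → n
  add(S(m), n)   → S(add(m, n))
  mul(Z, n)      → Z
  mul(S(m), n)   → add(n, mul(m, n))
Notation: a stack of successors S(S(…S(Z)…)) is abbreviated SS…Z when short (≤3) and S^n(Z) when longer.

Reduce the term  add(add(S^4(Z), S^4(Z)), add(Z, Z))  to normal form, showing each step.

Answer: normal form = S^8(Z)  (in 15 steps)

Working:
  start: add(add(S^4(Z), S^4(Z)), add(Z, Z))
  [1] add(S(add(SSSZ, S^4(Z))), add(Z, Z))
  [2] S(add(add(SSSZ, S^4(Z)), add(Z, Z)))
  [3] S(add(S(add(SSZ, S^4(Z))), add(Z, Z)))
  [4] S(S(add(add(SSZ, S^4(Z)), add(Z, Z))))
  [5] S(S(add(S(add(SZ, S^4(Z))), add(Z, Z))))
  [6] S(S(S(add(add(SZ, S^4(Z)), add(Z, Z)))))
  [7] S(S(S(add(S(add(Z, S^4(Z))), add(Z, Z)))))
  [8] S(S(S(S(add(add(Z, S^4(Z)), add(Z, Z))))))
  [9] S(S(S(S(add(S^4(Z), add(Z, Z))))))
  [10] S(S(S(S(S(add(SSSZ, add(Z, Z)))))))
  [11] S(S(S(S(S(S(add(SSZ, add(Z, Z))))))))
  [12] S(S(S(S(S(S(S(add(SZ, add(Z, Z)))))))))
  [13] S(S(S(S(S(S(S(S(add(Z, add(Z, Z))))))))))
  [14] S(S(S(S(S(S(S(S(add(Z, Z)))))))))
  [15] S^8(Z)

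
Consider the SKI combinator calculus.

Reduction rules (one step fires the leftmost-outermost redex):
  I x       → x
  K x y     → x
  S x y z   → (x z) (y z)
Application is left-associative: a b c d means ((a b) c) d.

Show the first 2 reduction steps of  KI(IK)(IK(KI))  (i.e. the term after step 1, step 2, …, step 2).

Answer: after 2 steps: IK(KI)

Reduction:
  start: KI(IK)(IK(KI))
  →1  I(IK(KI))
  →2  IK(KI)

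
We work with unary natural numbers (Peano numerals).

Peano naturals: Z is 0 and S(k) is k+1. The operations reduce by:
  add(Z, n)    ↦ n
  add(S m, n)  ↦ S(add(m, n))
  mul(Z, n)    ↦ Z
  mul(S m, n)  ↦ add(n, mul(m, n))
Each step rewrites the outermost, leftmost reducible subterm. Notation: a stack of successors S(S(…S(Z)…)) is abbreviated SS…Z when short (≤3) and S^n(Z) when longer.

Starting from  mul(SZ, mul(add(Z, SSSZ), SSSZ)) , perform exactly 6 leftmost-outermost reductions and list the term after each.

  start: mul(SZ, mul(add(Z, SSSZ), SSSZ))
  [1] add(mul(add(Z, SSSZ), SSSZ), mul(Z, mul(add(Z, SSSZ), SSSZ)))
  [2] add(mul(SSSZ, SSSZ), mul(Z, mul(add(Z, SSSZ), SSSZ)))
  [3] add(add(SSSZ, mul(SSZ, SSSZ)), mul(Z, mul(add(Z, SSSZ), SSSZ)))
  [4] add(S(add(SSZ, mul(SSZ, SSSZ))), mul(Z, mul(add(Z, SSSZ), SSSZ)))
  [5] S(add(add(SSZ, mul(SSZ, SSSZ)), mul(Z, mul(add(Z, SSSZ), SSSZ))))
  [6] S(add(S(add(SZ, mul(SSZ, SSSZ))), mul(Z, mul(add(Z, SSSZ), SSSZ))))

Answer: after 6 steps: S(add(S(add(SZ, mul(SSZ, SSSZ))), mul(Z, mul(add(Z, SSSZ), SSSZ))))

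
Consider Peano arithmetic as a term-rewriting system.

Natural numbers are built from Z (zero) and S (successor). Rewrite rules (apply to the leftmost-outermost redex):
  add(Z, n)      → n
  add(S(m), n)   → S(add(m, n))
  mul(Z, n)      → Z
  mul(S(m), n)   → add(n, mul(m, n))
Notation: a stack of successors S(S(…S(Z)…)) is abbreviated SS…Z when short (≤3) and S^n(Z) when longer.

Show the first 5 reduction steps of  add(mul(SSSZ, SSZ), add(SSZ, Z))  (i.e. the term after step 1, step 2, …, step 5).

  start: add(mul(SSSZ, SSZ), add(SSZ, Z))
  step 1: add(add(SSZ, mul(SSZ, SSZ)), add(SSZ, Z))
  step 2: add(S(add(SZ, mul(SSZ, SSZ))), add(SSZ, Z))
  step 3: S(add(add(SZ, mul(SSZ, SSZ)), add(SSZ, Z)))
  step 4: S(add(S(add(Z, mul(SSZ, SSZ))), add(SSZ, Z)))
  step 5: S(S(add(add(Z, mul(SSZ, SSZ)), add(SSZ, Z))))

Answer: after 5 steps: S(S(add(add(Z, mul(SSZ, SSZ)), add(SSZ, Z))))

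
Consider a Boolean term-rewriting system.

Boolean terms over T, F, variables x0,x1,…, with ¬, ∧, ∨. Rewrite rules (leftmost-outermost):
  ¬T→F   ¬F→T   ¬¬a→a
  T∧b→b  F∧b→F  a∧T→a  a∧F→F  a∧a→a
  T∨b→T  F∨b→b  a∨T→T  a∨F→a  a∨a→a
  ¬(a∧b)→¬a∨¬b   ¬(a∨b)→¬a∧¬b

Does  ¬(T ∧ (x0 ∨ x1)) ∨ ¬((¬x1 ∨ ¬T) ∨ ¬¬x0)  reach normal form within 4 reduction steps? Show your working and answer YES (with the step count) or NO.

  start: ¬(T ∧ (x0 ∨ x1)) ∨ ¬((¬x1 ∨ ¬T) ∨ ¬¬x0)
  →1  (¬T ∨ ¬(x0 ∨ x1)) ∨ ¬((¬x1 ∨ ¬T) ∨ ¬¬x0)
  →2  (F ∨ ¬(x0 ∨ x1)) ∨ ¬((¬x1 ∨ ¬T) ∨ ¬¬x0)
  →3  ¬(x0 ∨ x1) ∨ ¬((¬x1 ∨ ¬T) ∨ ¬¬x0)
  →4  (¬x0 ∧ ¬x1) ∨ ¬((¬x1 ∨ ¬T) ∨ ¬¬x0)

Answer: NO — after 4 steps the term is (¬x0 ∧ ¬x1) ∨ ¬((¬x1 ∨ ¬T) ∨ ¬¬x0), not yet normal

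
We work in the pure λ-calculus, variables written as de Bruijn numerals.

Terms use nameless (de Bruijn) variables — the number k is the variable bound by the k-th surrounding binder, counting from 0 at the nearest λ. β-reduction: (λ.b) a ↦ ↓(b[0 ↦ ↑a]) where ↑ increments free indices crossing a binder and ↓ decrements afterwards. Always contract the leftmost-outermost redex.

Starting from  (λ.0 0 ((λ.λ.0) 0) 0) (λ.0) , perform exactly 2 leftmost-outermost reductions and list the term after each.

Answer: after 2 steps: (λ.0) ((λ.λ.0) (λ.0)) (λ.0)

Derivation:
  start: (λ.0 0 ((λ.λ.0) 0) 0) (λ.0)
  step 1: (λ.0) (λ.0) ((λ.λ.0) (λ.0)) (λ.0)
  step 2: (λ.0) ((λ.λ.0) (λ.0)) (λ.0)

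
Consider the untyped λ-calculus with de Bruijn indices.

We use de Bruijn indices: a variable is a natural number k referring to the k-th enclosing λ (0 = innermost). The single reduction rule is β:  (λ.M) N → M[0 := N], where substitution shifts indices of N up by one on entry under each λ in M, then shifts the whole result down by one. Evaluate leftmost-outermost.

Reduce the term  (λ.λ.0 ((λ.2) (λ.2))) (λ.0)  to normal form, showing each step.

  start: (λ.λ.0 ((λ.2) (λ.2))) (λ.0)
  [1] λ.0 ((λ.λ.0) (λ.λ.0))
  [2] λ.0 (λ.0)

Answer: normal form = λ.0 (λ.0)  (in 2 steps)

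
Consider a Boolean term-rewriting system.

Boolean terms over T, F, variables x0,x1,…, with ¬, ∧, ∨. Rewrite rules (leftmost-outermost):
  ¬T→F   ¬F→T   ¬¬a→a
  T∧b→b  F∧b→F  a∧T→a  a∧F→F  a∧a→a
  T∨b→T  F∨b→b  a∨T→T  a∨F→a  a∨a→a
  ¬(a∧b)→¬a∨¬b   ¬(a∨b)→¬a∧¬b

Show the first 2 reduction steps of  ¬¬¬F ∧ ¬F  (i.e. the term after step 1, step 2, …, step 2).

Answer: after 2 steps: ¬F

Working:
  start: ¬¬¬F ∧ ¬F
  step 1: ¬F ∧ ¬F
  step 2: ¬F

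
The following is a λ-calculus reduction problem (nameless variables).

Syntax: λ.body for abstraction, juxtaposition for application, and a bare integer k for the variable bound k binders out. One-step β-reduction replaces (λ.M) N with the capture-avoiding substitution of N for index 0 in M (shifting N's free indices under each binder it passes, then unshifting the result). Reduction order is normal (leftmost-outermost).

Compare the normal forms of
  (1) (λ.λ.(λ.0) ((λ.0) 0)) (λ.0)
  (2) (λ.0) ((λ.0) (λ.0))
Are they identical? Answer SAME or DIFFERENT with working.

Term A:
  start: (λ.λ.(λ.0) ((λ.0) 0)) (λ.0)
  step 1: λ.(λ.0) ((λ.0) 0)
  step 2: λ.(λ.0) 0
  step 3: λ.0

Term B:
  start: (λ.0) ((λ.0) (λ.0))
  step 1: (λ.0) (λ.0)
  step 2: λ.0

Answer: SAME — A ⇓ λ.0, B ⇓ λ.0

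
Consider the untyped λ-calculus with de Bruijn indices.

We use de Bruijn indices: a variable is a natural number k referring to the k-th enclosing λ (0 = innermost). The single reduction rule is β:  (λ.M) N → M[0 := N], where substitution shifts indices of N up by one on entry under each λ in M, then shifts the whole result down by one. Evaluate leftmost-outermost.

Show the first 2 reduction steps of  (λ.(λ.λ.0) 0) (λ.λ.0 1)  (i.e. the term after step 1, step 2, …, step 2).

  start: (λ.(λ.λ.0) 0) (λ.λ.0 1)
  [1] (λ.λ.0) (λ.λ.0 1)
  [2] λ.0

Answer: after 2 steps: λ.0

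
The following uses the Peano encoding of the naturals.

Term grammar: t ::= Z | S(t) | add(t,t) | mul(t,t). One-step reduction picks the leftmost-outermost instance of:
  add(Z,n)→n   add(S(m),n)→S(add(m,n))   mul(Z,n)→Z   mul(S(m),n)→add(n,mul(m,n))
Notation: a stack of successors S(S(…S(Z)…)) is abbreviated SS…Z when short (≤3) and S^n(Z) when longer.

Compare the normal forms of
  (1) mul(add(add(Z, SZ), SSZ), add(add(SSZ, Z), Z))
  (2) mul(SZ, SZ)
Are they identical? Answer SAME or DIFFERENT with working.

Answer: DIFFERENT — A ⇓ S^6(Z), B ⇓ SZ

Derivation:
Term A:
  start: mul(add(add(Z, SZ), SSZ), add(add(SSZ, Z), Z))
  →1  mul(add(SZ, SSZ), add(add(SSZ, Z), Z))
  →2  mul(S(add(Z, SSZ)), add(add(SSZ, Z), Z))
  →3  add(add(add(SSZ, Z), Z), mul(add(Z, SSZ), add(add(SSZ, Z), Z)))
  →4  add(add(S(add(SZ, Z)), Z), mul(add(Z, SSZ), add(add(SSZ, Z), Z)))
  →5  add(S(add(add(SZ, Z), Z)), mul(add(Z, SSZ), add(add(SSZ, Z), Z)))
  →6  S(add(add(add(SZ, Z), Z), mul(add(Z, SSZ), add(add(SSZ, Z), Z))))
  →7  S(add(add(S(add(Z, Z)), Z), mul(add(Z, SSZ), add(add(SSZ, Z), Z))))
  →8  S(add(S(add(add(Z, Z), Z)), mul(add(Z, SSZ), add(add(SSZ, Z), Z))))
  →9  S(S(add(add(add(Z, Z), Z), mul(add(Z, SSZ), add(add(SSZ, Z), Z)))))
  →10  S(S(add(add(Z, Z), mul(add(Z, SSZ), add(add(SSZ, Z), Z)))))
  →11  S(S(add(Z, mul(add(Z, SSZ), add(add(SSZ, Z), Z)))))
  →12  S(S(mul(add(Z, SSZ), add(add(SSZ, Z), Z))))
  →13  S(S(mul(SSZ, add(add(SSZ, Z), Z))))
  →14  S(S(add(add(add(SSZ, Z), Z), mul(SZ, add(add(SSZ, Z), Z)))))
  →15  S(S(add(add(S(add(SZ, Z)), Z), mul(SZ, add(add(SSZ, Z), Z)))))
  →16  S(S(add(S(add(add(SZ, Z), Z)), mul(SZ, add(add(SSZ, Z), Z)))))
  →17  S(S(S(add(add(add(SZ, Z), Z), mul(SZ, add(add(SSZ, Z), Z))))))
  →18  S(S(S(add(add(S(add(Z, Z)), Z), mul(SZ, add(add(SSZ, Z), Z))))))
  →19  S(S(S(add(S(add(add(Z, Z), Z)), mul(SZ, add(add(SSZ, Z), Z))))))
  →20  S(S(S(S(add(add(add(Z, Z), Z), mul(SZ, add(add(SSZ, Z), Z)))))))
  →21  S(S(S(S(add(add(Z, Z), mul(SZ, add(add(SSZ, Z), Z)))))))
  →22  S(S(S(S(add(Z, mul(SZ, add(add(SSZ, Z), Z)))))))
  →23  S(S(S(S(mul(SZ, add(add(SSZ, Z), Z))))))
  →24  S(S(S(S(add(add(add(SSZ, Z), Z), mul(Z, add(add(SSZ, Z), Z)))))))
  →25  S(S(S(S(add(add(S(add(SZ, Z)), Z), mul(Z, add(add(SSZ, Z), Z)))))))
  →26  S(S(S(S(add(S(add(add(SZ, Z), Z)), mul(Z, add(add(SSZ, Z), Z)))))))
  →27  S(S(S(S(S(add(add(add(SZ, Z), Z), mul(Z, add(add(SSZ, Z), Z))))))))
  →28  S(S(S(S(S(add(add(S(add(Z, Z)), Z), mul(Z, add(add(SSZ, Z), Z))))))))
  →29  S(S(S(S(S(add(S(add(add(Z, Z), Z)), mul(Z, add(add(SSZ, Z), Z))))))))
  →30  S(S(S(S(S(S(add(add(add(Z, Z), Z), mul(Z, add(add(SSZ, Z), Z)))))))))
  →31  S(S(S(S(S(S(add(add(Z, Z), mul(Z, add(add(SSZ, Z), Z)))))))))
  →32  S(S(S(S(S(S(add(Z, mul(Z, add(add(SSZ, Z), Z)))))))))
  →33  S(S(S(S(S(S(mul(Z, add(add(SSZ, Z), Z))))))))
  →34  S^6(Z)

Term B:
  start: mul(SZ, SZ)
  →1  add(SZ, mul(Z, SZ))
  →2  S(add(Z, mul(Z, SZ)))
  →3  S(mul(Z, SZ))
  →4  SZ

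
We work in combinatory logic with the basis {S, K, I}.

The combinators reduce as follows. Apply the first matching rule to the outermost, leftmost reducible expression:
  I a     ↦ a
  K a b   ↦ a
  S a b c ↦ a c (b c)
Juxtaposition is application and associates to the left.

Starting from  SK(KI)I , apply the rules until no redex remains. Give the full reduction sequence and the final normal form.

  start: SK(KI)I
  step 1: KI(KII)
  step 2: I

Answer: normal form = I  (in 2 steps)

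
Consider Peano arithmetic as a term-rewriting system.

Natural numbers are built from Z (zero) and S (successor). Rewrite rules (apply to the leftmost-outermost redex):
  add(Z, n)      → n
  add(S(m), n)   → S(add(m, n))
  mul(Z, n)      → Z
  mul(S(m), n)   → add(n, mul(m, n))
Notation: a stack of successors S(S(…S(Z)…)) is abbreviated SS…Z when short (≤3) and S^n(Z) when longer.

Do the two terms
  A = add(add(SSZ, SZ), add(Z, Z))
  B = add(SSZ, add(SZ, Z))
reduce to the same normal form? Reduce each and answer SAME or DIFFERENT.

Answer: SAME — A ⇓ SSSZ, B ⇓ SSSZ

Reduction:
Term A:
  start: add(add(SSZ, SZ), add(Z, Z))
  step 1: add(S(add(SZ, SZ)), add(Z, Z))
  step 2: S(add(add(SZ, SZ), add(Z, Z)))
  step 3: S(add(S(add(Z, SZ)), add(Z, Z)))
  step 4: S(S(add(add(Z, SZ), add(Z, Z))))
  step 5: S(S(add(SZ, add(Z, Z))))
  step 6: S(S(S(add(Z, add(Z, Z)))))
  step 7: S(S(S(add(Z, Z))))
  step 8: SSSZ

Term B:
  start: add(SSZ, add(SZ, Z))
  step 1: S(add(SZ, add(SZ, Z)))
  step 2: S(S(add(Z, add(SZ, Z))))
  step 3: S(S(add(SZ, Z)))
  step 4: S(S(S(add(Z, Z))))
  step 5: SSSZ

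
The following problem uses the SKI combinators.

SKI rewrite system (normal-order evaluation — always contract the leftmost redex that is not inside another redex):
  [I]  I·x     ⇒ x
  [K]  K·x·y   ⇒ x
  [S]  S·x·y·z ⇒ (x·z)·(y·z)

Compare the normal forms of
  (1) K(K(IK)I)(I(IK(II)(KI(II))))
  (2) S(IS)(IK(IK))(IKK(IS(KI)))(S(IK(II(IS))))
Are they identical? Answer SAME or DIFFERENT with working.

Term A:
  start: K(K(IK)I)(I(IK(II)(KI(II))))
  step 1: K(IK)I
  step 2: IK
  step 3: K

Term B:
  start: S(IS)(IK(IK))(IKK(IS(KI)))(S(IK(II(IS))))
  step 1: IS(IKK(IS(KI)))(IK(IK)(IKK(IS(KI))))(S(IK(II(IS))))
  step 2: S(IKK(IS(KI)))(IK(IK)(IKK(IS(KI))))(S(IK(II(IS))))
  step 3: IKK(IS(KI))(S(IK(II(IS))))(IK(IK)(IKK(IS(KI)))(S(IK(II(IS)))))
  step 4: KK(IS(KI))(S(IK(II(IS))))(IK(IK)(IKK(IS(KI)))(S(IK(II(IS)))))
  step 5: K(S(IK(II(IS))))(IK(IK)(IKK(IS(KI)))(S(IK(II(IS)))))
  step 6: S(IK(II(IS)))
  step 7: S(K(II(IS)))
  step 8: S(K(I(IS)))
  step 9: S(K(IS))
  step 10: S(KS)

Answer: DIFFERENT — A ⇓ K, B ⇓ S(KS)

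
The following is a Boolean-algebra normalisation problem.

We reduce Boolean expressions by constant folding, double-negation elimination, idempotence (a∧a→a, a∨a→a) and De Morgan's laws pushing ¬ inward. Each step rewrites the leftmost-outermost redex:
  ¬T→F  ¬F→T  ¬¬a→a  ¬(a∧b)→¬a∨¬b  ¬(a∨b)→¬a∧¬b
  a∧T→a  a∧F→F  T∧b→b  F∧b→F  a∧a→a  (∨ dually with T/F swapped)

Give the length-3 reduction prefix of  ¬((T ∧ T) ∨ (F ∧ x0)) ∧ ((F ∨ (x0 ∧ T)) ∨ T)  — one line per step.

  start: ¬((T ∧ T) ∨ (F ∧ x0)) ∧ ((F ∨ (x0 ∧ T)) ∨ T)
  [1] (¬(T ∧ T) ∧ ¬(F ∧ x0)) ∧ ((F ∨ (x0 ∧ T)) ∨ T)
  [2] ((¬T ∨ ¬T) ∧ ¬(F ∧ x0)) ∧ ((F ∨ (x0 ∧ T)) ∨ T)
  [3] (¬T ∧ ¬(F ∧ x0)) ∧ ((F ∨ (x0 ∧ T)) ∨ T)

Answer: after 3 steps: (¬T ∧ ¬(F ∧ x0)) ∧ ((F ∨ (x0 ∧ T)) ∨ T)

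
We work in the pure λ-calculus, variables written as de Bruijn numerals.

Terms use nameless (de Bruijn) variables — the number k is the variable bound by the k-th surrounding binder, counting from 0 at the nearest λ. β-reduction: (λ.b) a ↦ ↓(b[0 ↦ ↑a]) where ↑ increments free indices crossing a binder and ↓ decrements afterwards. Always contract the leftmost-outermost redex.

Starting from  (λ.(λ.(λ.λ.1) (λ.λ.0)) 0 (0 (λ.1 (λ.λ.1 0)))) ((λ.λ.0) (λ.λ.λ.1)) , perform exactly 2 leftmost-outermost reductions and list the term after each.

  start: (λ.(λ.(λ.λ.1) (λ.λ.0)) 0 (0 (λ.1 (λ.λ.1 0)))) ((λ.λ.0) (λ.λ.λ.1))
  →1  (λ.(λ.λ.1) (λ.λ.0)) ((λ.λ.0) (λ.λ.λ.1)) ((λ.λ.0) (λ.λ.λ.1) (λ.(λ.λ.0) (λ.λ.λ.1) (λ.λ.1 0)))
  →2  (λ.λ.1) (λ.λ.0) ((λ.λ.0) (λ.λ.λ.1) (λ.(λ.λ.0) (λ.λ.λ.1) (λ.λ.1 0)))

Answer: after 2 steps: (λ.λ.1) (λ.λ.0) ((λ.λ.0) (λ.λ.λ.1) (λ.(λ.λ.0) (λ.λ.λ.1) (λ.λ.1 0)))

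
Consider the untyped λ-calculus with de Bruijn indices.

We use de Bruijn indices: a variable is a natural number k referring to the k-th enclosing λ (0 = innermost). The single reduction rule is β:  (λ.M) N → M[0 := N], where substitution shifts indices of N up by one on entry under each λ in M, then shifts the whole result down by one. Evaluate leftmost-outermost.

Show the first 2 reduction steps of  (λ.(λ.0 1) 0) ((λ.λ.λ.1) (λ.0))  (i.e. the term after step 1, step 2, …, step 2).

  start: (λ.(λ.0 1) 0) ((λ.λ.λ.1) (λ.0))
  [1] (λ.0 ((λ.λ.λ.1) (λ.0))) ((λ.λ.λ.1) (λ.0))
  [2] (λ.λ.λ.1) (λ.0) ((λ.λ.λ.1) (λ.0))

Answer: after 2 steps: (λ.λ.λ.1) (λ.0) ((λ.λ.λ.1) (λ.0))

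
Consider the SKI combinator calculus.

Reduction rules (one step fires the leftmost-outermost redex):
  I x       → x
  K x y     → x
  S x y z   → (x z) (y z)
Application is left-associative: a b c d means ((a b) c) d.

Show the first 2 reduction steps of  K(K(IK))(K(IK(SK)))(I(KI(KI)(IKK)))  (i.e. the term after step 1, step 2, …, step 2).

Answer: after 2 steps: IK

Reduction:
  start: K(K(IK))(K(IK(SK)))(I(KI(KI)(IKK)))
  [1] K(IK)(I(KI(KI)(IKK)))
  [2] IK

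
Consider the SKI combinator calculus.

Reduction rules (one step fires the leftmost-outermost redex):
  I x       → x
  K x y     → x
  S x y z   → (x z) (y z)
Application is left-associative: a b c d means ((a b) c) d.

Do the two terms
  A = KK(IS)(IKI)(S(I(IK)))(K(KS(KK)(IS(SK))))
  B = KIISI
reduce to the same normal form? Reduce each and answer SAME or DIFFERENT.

Term A:
  start: KK(IS)(IKI)(S(I(IK)))(K(KS(KK)(IS(SK))))
  →1  K(IKI)(S(I(IK)))(K(KS(KK)(IS(SK))))
  →2  IKI(K(KS(KK)(IS(SK))))
  →3  KI(K(KS(KK)(IS(SK))))
  →4  I

Term B:
  start: KIISI
  →1  ISI
  →2  SI

Answer: DIFFERENT — A ⇓ I, B ⇓ SI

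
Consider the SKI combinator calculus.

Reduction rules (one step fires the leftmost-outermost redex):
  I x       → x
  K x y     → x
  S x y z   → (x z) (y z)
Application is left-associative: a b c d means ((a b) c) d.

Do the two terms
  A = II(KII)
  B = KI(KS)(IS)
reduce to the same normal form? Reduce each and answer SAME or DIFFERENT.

Term A:
  start: II(KII)
  step 1: I(KII)
  step 2: KII
  step 3: I

Term B:
  start: KI(KS)(IS)
  step 1: I(IS)
  step 2: IS
  step 3: S

Answer: DIFFERENT — A ⇓ I, B ⇓ S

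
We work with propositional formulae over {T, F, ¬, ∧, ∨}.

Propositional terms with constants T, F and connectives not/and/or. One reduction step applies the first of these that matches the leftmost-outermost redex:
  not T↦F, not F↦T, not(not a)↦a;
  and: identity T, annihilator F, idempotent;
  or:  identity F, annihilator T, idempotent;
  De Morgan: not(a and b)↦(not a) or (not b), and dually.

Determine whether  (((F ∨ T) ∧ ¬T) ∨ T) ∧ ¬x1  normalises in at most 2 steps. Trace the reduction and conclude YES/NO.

Answer: YES — reaches normal form ¬x1 in 2 ≤ 2 steps

Reduction:
  start: (((F ∨ T) ∧ ¬T) ∨ T) ∧ ¬x1
  step 1: T ∧ ¬x1
  step 2: ¬x1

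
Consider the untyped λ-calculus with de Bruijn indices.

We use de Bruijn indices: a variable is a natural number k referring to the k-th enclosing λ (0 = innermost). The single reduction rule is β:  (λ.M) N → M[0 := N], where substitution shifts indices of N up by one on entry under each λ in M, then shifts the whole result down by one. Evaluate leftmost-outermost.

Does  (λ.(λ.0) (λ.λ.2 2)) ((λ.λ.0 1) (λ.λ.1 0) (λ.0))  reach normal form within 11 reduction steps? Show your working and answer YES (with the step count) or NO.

  start: (λ.(λ.0) (λ.λ.2 2)) ((λ.λ.0 1) (λ.λ.1 0) (λ.0))
  [1] (λ.0) (λ.λ.(λ.λ.0 1) (λ.λ.1 0) (λ.0) ((λ.λ.0 1) (λ.λ.1 0) (λ.0)))
  [2] λ.λ.(λ.λ.0 1) (λ.λ.1 0) (λ.0) ((λ.λ.0 1) (λ.λ.1 0) (λ.0))
  [3] λ.λ.(λ.0 (λ.λ.1 0)) (λ.0) ((λ.λ.0 1) (λ.λ.1 0) (λ.0))
  [4] λ.λ.(λ.0) (λ.λ.1 0) ((λ.λ.0 1) (λ.λ.1 0) (λ.0))
  [5] λ.λ.(λ.λ.1 0) ((λ.λ.0 1) (λ.λ.1 0) (λ.0))
  [6] λ.λ.λ.(λ.λ.0 1) (λ.λ.1 0) (λ.0) 0
  [7] λ.λ.λ.(λ.0 (λ.λ.1 0)) (λ.0) 0
  [8] λ.λ.λ.(λ.0) (λ.λ.1 0) 0
  [9] λ.λ.λ.(λ.λ.1 0) 0
  [10] λ.λ.λ.λ.1 0

Answer: YES — reaches normal form λ.λ.λ.λ.1 0 in 10 ≤ 11 steps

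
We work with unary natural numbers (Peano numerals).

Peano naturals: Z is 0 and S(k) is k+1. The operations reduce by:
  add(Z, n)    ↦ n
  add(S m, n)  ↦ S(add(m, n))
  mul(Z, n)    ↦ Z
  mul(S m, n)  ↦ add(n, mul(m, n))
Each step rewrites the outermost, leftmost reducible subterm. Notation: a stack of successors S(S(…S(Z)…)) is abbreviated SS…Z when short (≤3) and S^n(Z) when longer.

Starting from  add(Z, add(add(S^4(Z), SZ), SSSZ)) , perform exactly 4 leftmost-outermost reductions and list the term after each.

Answer: after 4 steps: S(add(S(add(SSZ, SZ)), SSSZ))

Reduction:
  start: add(Z, add(add(S^4(Z), SZ), SSSZ))
  step 1: add(add(S^4(Z), SZ), SSSZ)
  step 2: add(S(add(SSSZ, SZ)), SSSZ)
  step 3: S(add(add(SSSZ, SZ), SSSZ))
  step 4: S(add(S(add(SSZ, SZ)), SSSZ))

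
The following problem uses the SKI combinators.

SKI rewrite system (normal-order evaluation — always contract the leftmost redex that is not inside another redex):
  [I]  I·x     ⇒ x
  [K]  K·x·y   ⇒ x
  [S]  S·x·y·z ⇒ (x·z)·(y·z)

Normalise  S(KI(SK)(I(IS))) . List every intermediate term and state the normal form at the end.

Answer: normal form = SS  (in 4 steps)

Reduction:
  start: S(KI(SK)(I(IS)))
  step 1: S(I(I(IS)))
  step 2: S(I(IS))
  step 3: S(IS)
  step 4: SS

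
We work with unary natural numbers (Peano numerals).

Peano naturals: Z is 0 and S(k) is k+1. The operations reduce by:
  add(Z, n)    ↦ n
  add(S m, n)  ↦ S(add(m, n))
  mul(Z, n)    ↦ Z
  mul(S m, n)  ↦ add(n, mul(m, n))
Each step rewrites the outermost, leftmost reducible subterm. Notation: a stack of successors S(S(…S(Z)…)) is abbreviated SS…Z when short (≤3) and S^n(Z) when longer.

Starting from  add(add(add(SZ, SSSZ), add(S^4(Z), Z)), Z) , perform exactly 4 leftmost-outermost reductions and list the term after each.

  start: add(add(add(SZ, SSSZ), add(S^4(Z), Z)), Z)
  →1  add(add(S(add(Z, SSSZ)), add(S^4(Z), Z)), Z)
  →2  add(S(add(add(Z, SSSZ), add(S^4(Z), Z))), Z)
  →3  S(add(add(add(Z, SSSZ), add(S^4(Z), Z)), Z))
  →4  S(add(add(SSSZ, add(S^4(Z), Z)), Z))

Answer: after 4 steps: S(add(add(SSSZ, add(S^4(Z), Z)), Z))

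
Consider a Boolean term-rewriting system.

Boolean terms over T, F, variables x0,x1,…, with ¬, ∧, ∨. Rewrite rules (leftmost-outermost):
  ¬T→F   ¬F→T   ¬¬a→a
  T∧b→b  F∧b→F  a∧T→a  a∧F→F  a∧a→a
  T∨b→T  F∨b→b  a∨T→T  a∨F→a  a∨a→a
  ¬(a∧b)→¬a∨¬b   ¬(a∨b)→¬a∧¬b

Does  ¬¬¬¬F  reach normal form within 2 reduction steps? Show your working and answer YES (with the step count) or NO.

Answer: YES — reaches normal form F in 2 ≤ 2 steps

Working:
  start: ¬¬¬¬F
  step 1: ¬¬F
  step 2: F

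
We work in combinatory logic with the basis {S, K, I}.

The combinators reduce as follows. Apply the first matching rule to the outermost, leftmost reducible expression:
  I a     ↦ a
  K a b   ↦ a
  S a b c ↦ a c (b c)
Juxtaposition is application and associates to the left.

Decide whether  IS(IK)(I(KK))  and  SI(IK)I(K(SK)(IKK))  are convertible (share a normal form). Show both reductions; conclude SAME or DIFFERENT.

Answer: DIFFERENT — A ⇓ SK(KK), B ⇓ I

Working:
Term A:
  start: IS(IK)(I(KK))
  →1  S(IK)(I(KK))
  →2  SK(I(KK))
  →3  SK(KK)

Term B:
  start: SI(IK)I(K(SK)(IKK))
  →1  II(IKI)(K(SK)(IKK))
  →2  I(IKI)(K(SK)(IKK))
  →3  IKI(K(SK)(IKK))
  →4  KI(K(SK)(IKK))
  →5  I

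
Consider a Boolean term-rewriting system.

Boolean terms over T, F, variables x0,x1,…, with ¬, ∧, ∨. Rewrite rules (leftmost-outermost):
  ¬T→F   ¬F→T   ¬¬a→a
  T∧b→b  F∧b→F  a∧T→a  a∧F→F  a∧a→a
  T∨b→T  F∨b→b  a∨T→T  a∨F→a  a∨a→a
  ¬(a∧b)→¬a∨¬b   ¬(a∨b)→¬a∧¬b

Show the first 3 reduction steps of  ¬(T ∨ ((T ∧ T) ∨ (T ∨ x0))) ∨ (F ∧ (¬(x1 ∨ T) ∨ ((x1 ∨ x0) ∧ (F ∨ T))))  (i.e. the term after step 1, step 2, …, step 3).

  start: ¬(T ∨ ((T ∧ T) ∨ (T ∨ x0))) ∨ (F ∧ (¬(x1 ∨ T) ∨ ((x1 ∨ x0) ∧ (F ∨ T))))
  step 1: (¬T ∧ ¬((T ∧ T) ∨ (T ∨ x0))) ∨ (F ∧ (¬(x1 ∨ T) ∨ ((x1 ∨ x0) ∧ (F ∨ T))))
  step 2: (F ∧ ¬((T ∧ T) ∨ (T ∨ x0))) ∨ (F ∧ (¬(x1 ∨ T) ∨ ((x1 ∨ x0) ∧ (F ∨ T))))
  step 3: F ∨ (F ∧ (¬(x1 ∨ T) ∨ ((x1 ∨ x0) ∧ (F ∨ T))))

Answer: after 3 steps: F ∨ (F ∧ (¬(x1 ∨ T) ∨ ((x1 ∨ x0) ∧ (F ∨ T))))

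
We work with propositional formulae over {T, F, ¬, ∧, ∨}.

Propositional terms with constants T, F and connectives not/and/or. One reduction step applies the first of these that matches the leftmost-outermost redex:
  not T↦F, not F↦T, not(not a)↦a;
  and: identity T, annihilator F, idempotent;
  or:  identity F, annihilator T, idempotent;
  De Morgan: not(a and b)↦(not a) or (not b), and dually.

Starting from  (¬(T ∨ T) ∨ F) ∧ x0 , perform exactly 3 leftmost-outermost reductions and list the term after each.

  start: (¬(T ∨ T) ∨ F) ∧ x0
  [1] ¬(T ∨ T) ∧ x0
  [2] (¬T ∧ ¬T) ∧ x0
  [3] ¬T ∧ x0

Answer: after 3 steps: ¬T ∧ x0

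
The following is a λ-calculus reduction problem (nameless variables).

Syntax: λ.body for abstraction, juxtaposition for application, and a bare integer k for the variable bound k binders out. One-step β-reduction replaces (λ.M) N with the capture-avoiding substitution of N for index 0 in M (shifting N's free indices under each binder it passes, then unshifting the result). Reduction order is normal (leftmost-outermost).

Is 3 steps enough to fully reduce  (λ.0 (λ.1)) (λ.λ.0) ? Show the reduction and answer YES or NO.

  start: (λ.0 (λ.1)) (λ.λ.0)
  step 1: (λ.λ.0) (λ.λ.λ.0)
  step 2: λ.0

Answer: YES — reaches normal form λ.0 in 2 ≤ 3 steps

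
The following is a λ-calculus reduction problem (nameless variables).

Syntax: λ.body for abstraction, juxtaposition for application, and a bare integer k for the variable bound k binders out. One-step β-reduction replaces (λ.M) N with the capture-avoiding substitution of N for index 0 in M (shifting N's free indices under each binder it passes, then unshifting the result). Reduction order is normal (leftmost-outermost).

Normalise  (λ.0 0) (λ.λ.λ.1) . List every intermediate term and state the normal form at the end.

  start: (λ.0 0) (λ.λ.λ.1)
  [1] (λ.λ.λ.1) (λ.λ.λ.1)
  [2] λ.λ.1

Answer: normal form = λ.λ.1  (in 2 steps)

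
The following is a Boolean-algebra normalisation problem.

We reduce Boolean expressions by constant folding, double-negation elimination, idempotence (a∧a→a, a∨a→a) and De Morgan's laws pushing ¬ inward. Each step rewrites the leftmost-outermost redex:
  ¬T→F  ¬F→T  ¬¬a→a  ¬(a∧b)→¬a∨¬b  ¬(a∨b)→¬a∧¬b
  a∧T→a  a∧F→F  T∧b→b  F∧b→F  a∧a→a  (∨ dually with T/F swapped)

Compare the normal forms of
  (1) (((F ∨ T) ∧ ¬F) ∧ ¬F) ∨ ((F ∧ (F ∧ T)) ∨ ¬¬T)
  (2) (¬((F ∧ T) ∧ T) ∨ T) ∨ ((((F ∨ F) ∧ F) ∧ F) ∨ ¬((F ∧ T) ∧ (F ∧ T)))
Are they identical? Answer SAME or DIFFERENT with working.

Term A:
  start: (((F ∨ T) ∧ ¬F) ∧ ¬F) ∨ ((F ∧ (F ∧ T)) ∨ ¬¬T)
  step 1: ((T ∧ ¬F) ∧ ¬F) ∨ ((F ∧ (F ∧ T)) ∨ ¬¬T)
  step 2: (¬F ∧ ¬F) ∨ ((F ∧ (F ∧ T)) ∨ ¬¬T)
  step 3: ¬F ∨ ((F ∧ (F ∧ T)) ∨ ¬¬T)
  step 4: T ∨ ((F ∧ (F ∧ T)) ∨ ¬¬T)
  step 5: T

Term B:
  start: (¬((F ∧ T) ∧ T) ∨ T) ∨ ((((F ∨ F) ∧ F) ∧ F) ∨ ¬((F ∧ T) ∧ (F ∧ T)))
  step 1: T ∨ ((((F ∨ F) ∧ F) ∧ F) ∨ ¬((F ∧ T) ∧ (F ∧ T)))
  step 2: T

Answer: SAME — A ⇓ T, B ⇓ T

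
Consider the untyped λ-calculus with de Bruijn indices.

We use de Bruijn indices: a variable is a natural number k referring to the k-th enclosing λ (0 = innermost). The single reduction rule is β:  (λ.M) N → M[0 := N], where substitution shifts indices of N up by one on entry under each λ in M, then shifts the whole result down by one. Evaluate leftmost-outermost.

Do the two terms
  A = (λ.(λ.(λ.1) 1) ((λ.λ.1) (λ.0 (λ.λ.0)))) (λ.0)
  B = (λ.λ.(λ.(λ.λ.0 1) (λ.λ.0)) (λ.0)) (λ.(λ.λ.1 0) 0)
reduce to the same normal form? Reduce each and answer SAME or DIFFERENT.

Answer: SAME — A ⇓ λ.λ.0 (λ.λ.0), B ⇓ λ.λ.0 (λ.λ.0)

Reduction:
Term A:
  start: (λ.(λ.(λ.1) 1) ((λ.λ.1) (λ.0 (λ.λ.0)))) (λ.0)
  →1  (λ.(λ.1) (λ.0)) ((λ.λ.1) (λ.0 (λ.λ.0)))
  →2  (λ.(λ.λ.1) (λ.0 (λ.λ.0))) (λ.0)
  →3  (λ.λ.1) (λ.0 (λ.λ.0))
  →4  λ.λ.0 (λ.λ.0)

Term B:
  start: (λ.λ.(λ.(λ.λ.0 1) (λ.λ.0)) (λ.0)) (λ.(λ.λ.1 0) 0)
  →1  λ.(λ.(λ.λ.0 1) (λ.λ.0)) (λ.0)
  →2  λ.(λ.λ.0 1) (λ.λ.0)
  →3  λ.λ.0 (λ.λ.0)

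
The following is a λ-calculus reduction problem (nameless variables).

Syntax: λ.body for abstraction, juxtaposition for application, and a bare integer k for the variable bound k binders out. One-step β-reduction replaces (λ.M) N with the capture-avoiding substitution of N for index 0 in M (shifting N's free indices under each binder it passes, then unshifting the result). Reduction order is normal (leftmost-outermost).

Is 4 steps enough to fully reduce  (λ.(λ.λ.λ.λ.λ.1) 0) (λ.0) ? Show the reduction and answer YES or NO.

Answer: YES — reaches normal form λ.λ.λ.λ.1 in 2 ≤ 4 steps

Working:
  start: (λ.(λ.λ.λ.λ.λ.1) 0) (λ.0)
  →1  (λ.λ.λ.λ.λ.1) (λ.0)
  →2  λ.λ.λ.λ.1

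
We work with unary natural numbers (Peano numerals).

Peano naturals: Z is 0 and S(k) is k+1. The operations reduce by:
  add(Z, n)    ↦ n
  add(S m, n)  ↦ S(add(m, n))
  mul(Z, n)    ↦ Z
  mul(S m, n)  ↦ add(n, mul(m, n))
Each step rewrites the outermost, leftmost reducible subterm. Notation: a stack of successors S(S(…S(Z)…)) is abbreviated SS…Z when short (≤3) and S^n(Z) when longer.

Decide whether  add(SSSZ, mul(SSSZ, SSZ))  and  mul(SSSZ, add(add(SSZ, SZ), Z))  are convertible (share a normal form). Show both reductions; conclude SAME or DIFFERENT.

Answer: SAME — A ⇓ S^9(Z), B ⇓ S^9(Z)

Working:
Term A:
  start: add(SSSZ, mul(SSSZ, SSZ))
  →1  S(add(SSZ, mul(SSSZ, SSZ)))
  →2  S(S(add(SZ, mul(SSSZ, SSZ))))
  →3  S(S(S(add(Z, mul(SSSZ, SSZ)))))
  →4  S(S(S(mul(SSSZ, SSZ))))
  →5  S(S(S(add(SSZ, mul(SSZ, SSZ)))))
  →6  S(S(S(S(add(SZ, mul(SSZ, SSZ))))))
  →7  S(S(S(S(S(add(Z, mul(SSZ, SSZ)))))))
  →8  S(S(S(S(S(mul(SSZ, SSZ))))))
  →9  S(S(S(S(S(add(SSZ, mul(SZ, SSZ)))))))
  →10  S(S(S(S(S(S(add(SZ, mul(SZ, SSZ))))))))
  →11  S(S(S(S(S(S(S(add(Z, mul(SZ, SSZ)))))))))
  →12  S(S(S(S(S(S(S(mul(SZ, SSZ))))))))
  →13  S(S(S(S(S(S(S(add(SSZ, mul(Z, SSZ)))))))))
  →14  S(S(S(S(S(S(S(S(add(SZ, mul(Z, SSZ))))))))))
  →15  S(S(S(S(S(S(S(S(S(add(Z, mul(Z, SSZ)))))))))))
  →16  S(S(S(S(S(S(S(S(S(mul(Z, SSZ))))))))))
  →17  S^9(Z)

Term B:
  start: mul(SSSZ, add(add(SSZ, SZ), Z))
  →1  add(add(add(SSZ, SZ), Z), mul(SSZ, add(add(SSZ, SZ), Z)))
  →2  add(add(S(add(SZ, SZ)), Z), mul(SSZ, add(add(SSZ, SZ), Z)))
  →3  add(S(add(add(SZ, SZ), Z)), mul(SSZ, add(add(SSZ, SZ), Z)))
  →4  S(add(add(add(SZ, SZ), Z), mul(SSZ, add(add(SSZ, SZ), Z))))
  →5  S(add(add(S(add(Z, SZ)), Z), mul(SSZ, add(add(SSZ, SZ), Z))))
  →6  S(add(S(add(add(Z, SZ), Z)), mul(SSZ, add(add(SSZ, SZ), Z))))
  →7  S(S(add(add(add(Z, SZ), Z), mul(SSZ, add(add(SSZ, SZ), Z)))))
  →8  S(S(add(add(SZ, Z), mul(SSZ, add(add(SSZ, SZ), Z)))))
  →9  S(S(add(S(add(Z, Z)), mul(SSZ, add(add(SSZ, SZ), Z)))))
  →10  S(S(S(add(add(Z, Z), mul(SSZ, add(add(SSZ, SZ), Z))))))
  →11  S(S(S(add(Z, mul(SSZ, add(add(SSZ, SZ), Z))))))
  →12  S(S(S(mul(SSZ, add(add(SSZ, SZ), Z)))))
  →13  S(S(S(add(add(add(SSZ, SZ), Z), mul(SZ, add(add(SSZ, SZ), Z))))))
  →14  S(S(S(add(add(S(add(SZ, SZ)), Z), mul(SZ, add(add(SSZ, SZ), Z))))))
  →15  S(S(S(add(S(add(add(SZ, SZ), Z)), mul(SZ, add(add(SSZ, SZ), Z))))))
  →16  S(S(S(S(add(add(add(SZ, SZ), Z), mul(SZ, add(add(SSZ, SZ), Z)))))))
  →17  S(S(S(S(add(add(S(add(Z, SZ)), Z), mul(SZ, add(add(SSZ, SZ), Z)))))))
  →18  S(S(S(S(add(S(add(add(Z, SZ), Z)), mul(SZ, add(add(SSZ, SZ), Z)))))))
  →19  S(S(S(S(S(add(add(add(Z, SZ), Z), mul(SZ, add(add(SSZ, SZ), Z))))))))
  →20  S(S(S(S(S(add(add(SZ, Z), mul(SZ, add(add(SSZ, SZ), Z))))))))
  →21  S(S(S(S(S(add(S(add(Z, Z)), mul(SZ, add(add(SSZ, SZ), Z))))))))
  →22  S(S(S(S(S(S(add(add(Z, Z), mul(SZ, add(add(SSZ, SZ), Z)))))))))
  →23  S(S(S(S(S(S(add(Z, mul(SZ, add(add(SSZ, SZ), Z)))))))))
  →24  S(S(S(S(S(S(mul(SZ, add(add(SSZ, SZ), Z))))))))
  →25  S(S(S(S(S(S(add(add(add(SSZ, SZ), Z), mul(Z, add(add(SSZ, SZ), Z)))))))))
  →26  S(S(S(S(S(S(add(add(S(add(SZ, SZ)), Z), mul(Z, add(add(SSZ, SZ), Z)))))))))
  →27  S(S(S(S(S(S(add(S(add(add(SZ, SZ), Z)), mul(Z, add(add(SSZ, SZ), Z)))))))))
  →28  S(S(S(S(S(S(S(add(add(add(SZ, SZ), Z), mul(Z, add(add(SSZ, SZ), Z))))))))))
  →29  S(S(S(S(S(S(S(add(add(S(add(Z, SZ)), Z), mul(Z, add(add(SSZ, SZ), Z))))))))))
  →30  S(S(S(S(S(S(S(add(S(add(add(Z, SZ), Z)), mul(Z, add(add(SSZ, SZ), Z))))))))))
  →31  S(S(S(S(S(S(S(S(add(add(add(Z, SZ), Z), mul(Z, add(add(SSZ, SZ), Z)))))))))))
  →32  S(S(S(S(S(S(S(S(add(add(SZ, Z), mul(Z, add(add(SSZ, SZ), Z)))))))))))
  →33  S(S(S(S(S(S(S(S(add(S(add(Z, Z)), mul(Z, add(add(SSZ, SZ), Z)))))))))))
  →34  S(S(S(S(S(S(S(S(S(add(add(Z, Z), mul(Z, add(add(SSZ, SZ), Z))))))))))))
  →35  S(S(S(S(S(S(S(S(S(add(Z, mul(Z, add(add(SSZ, SZ), Z))))))))))))
  →36  S(S(S(S(S(S(S(S(S(mul(Z, add(add(SSZ, SZ), Z)))))))))))
  →37  S^9(Z)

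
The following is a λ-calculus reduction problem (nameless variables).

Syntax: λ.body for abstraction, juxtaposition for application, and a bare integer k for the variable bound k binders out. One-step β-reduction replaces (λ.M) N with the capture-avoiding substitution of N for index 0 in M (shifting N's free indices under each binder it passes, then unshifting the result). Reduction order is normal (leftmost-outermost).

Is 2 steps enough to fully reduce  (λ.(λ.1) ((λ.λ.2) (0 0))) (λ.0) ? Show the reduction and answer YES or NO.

Answer: YES — reaches normal form λ.0 in 2 ≤ 2 steps

Working:
  start: (λ.(λ.1) ((λ.λ.2) (0 0))) (λ.0)
  [1] (λ.λ.0) ((λ.λ.λ.0) ((λ.0) (λ.0)))
  [2] λ.0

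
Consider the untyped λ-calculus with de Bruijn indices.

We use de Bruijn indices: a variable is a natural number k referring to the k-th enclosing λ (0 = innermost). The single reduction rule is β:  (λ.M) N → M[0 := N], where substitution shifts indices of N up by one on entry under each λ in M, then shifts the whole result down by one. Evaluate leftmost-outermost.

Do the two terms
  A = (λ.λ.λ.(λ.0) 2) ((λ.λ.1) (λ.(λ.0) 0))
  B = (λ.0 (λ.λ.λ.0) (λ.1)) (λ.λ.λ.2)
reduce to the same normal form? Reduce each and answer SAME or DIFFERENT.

Answer: SAME — A ⇓ λ.λ.λ.λ.0, B ⇓ λ.λ.λ.λ.0

Reduction:
Term A:
  start: (λ.λ.λ.(λ.0) 2) ((λ.λ.1) (λ.(λ.0) 0))
  step 1: λ.λ.(λ.0) ((λ.λ.1) (λ.(λ.0) 0))
  step 2: λ.λ.(λ.λ.1) (λ.(λ.0) 0)
  step 3: λ.λ.λ.λ.(λ.0) 0
  step 4: λ.λ.λ.λ.0

Term B:
  start: (λ.0 (λ.λ.λ.0) (λ.1)) (λ.λ.λ.2)
  step 1: (λ.λ.λ.2) (λ.λ.λ.0) (λ.λ.λ.λ.2)
  step 2: (λ.λ.λ.λ.λ.0) (λ.λ.λ.λ.2)
  step 3: λ.λ.λ.λ.0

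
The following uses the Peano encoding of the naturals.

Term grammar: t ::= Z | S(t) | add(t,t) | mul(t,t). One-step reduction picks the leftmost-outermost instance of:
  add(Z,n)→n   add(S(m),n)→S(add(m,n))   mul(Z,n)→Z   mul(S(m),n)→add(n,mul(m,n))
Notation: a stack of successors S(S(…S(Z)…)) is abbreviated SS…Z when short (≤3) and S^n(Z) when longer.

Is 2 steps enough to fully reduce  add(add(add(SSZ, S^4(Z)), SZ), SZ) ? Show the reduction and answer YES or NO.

  start: add(add(add(SSZ, S^4(Z)), SZ), SZ)
  step 1: add(add(S(add(SZ, S^4(Z))), SZ), SZ)
  step 2: add(S(add(add(SZ, S^4(Z)), SZ)), SZ)

Answer: NO — after 2 steps the term is add(S(add(add(SZ, S^4(Z)), SZ)), SZ), not yet normal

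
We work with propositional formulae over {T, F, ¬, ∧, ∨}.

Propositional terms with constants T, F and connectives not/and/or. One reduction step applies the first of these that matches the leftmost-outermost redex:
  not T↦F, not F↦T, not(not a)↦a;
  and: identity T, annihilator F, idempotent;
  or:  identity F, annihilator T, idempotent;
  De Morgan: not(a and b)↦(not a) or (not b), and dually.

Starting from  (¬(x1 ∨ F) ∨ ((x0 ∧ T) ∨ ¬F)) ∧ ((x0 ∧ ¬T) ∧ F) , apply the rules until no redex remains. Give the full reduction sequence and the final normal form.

  start: (¬(x1 ∨ F) ∨ ((x0 ∧ T) ∨ ¬F)) ∧ ((x0 ∧ ¬T) ∧ F)
  →1  ((¬x1 ∧ ¬F) ∨ ((x0 ∧ T) ∨ ¬F)) ∧ ((x0 ∧ ¬T) ∧ F)
  →2  ((¬x1 ∧ T) ∨ ((x0 ∧ T) ∨ ¬F)) ∧ ((x0 ∧ ¬T) ∧ F)
  →3  (¬x1 ∨ ((x0 ∧ T) ∨ ¬F)) ∧ ((x0 ∧ ¬T) ∧ F)
  →4  (¬x1 ∨ (x0 ∨ ¬F)) ∧ ((x0 ∧ ¬T) ∧ F)
  →5  (¬x1 ∨ (x0 ∨ T)) ∧ ((x0 ∧ ¬T) ∧ F)
  →6  (¬x1 ∨ T) ∧ ((x0 ∧ ¬T) ∧ F)
  →7  T ∧ ((x0 ∧ ¬T) ∧ F)
  →8  (x0 ∧ ¬T) ∧ F
  →9  F

Answer: normal form = F  (in 9 steps)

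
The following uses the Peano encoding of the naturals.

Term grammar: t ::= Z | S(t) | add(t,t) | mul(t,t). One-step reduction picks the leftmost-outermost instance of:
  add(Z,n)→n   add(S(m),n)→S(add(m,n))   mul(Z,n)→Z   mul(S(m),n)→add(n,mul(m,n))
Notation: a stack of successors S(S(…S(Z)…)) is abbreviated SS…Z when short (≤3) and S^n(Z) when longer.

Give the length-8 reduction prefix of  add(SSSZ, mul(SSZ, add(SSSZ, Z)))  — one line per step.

  start: add(SSSZ, mul(SSZ, add(SSSZ, Z)))
  →1  S(add(SSZ, mul(SSZ, add(SSSZ, Z))))
  →2  S(S(add(SZ, mul(SSZ, add(SSSZ, Z)))))
  →3  S(S(S(add(Z, mul(SSZ, add(SSSZ, Z))))))
  →4  S(S(S(mul(SSZ, add(SSSZ, Z)))))
  →5  S(S(S(add(add(SSSZ, Z), mul(SZ, add(SSSZ, Z))))))
  →6  S(S(S(add(S(add(SSZ, Z)), mul(SZ, add(SSSZ, Z))))))
  →7  S(S(S(S(add(add(SSZ, Z), mul(SZ, add(SSSZ, Z)))))))
  →8  S(S(S(S(add(S(add(SZ, Z)), mul(SZ, add(SSSZ, Z)))))))

Answer: after 8 steps: S(S(S(S(add(S(add(SZ, Z)), mul(SZ, add(SSSZ, Z)))))))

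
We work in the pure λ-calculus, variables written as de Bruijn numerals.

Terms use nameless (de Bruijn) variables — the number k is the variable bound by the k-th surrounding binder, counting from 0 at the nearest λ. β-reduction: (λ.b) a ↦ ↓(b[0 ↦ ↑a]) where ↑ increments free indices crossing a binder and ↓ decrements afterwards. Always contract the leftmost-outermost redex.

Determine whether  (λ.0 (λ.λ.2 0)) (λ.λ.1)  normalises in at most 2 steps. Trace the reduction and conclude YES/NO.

Answer: NO — after 2 steps the term is λ.λ.λ.(λ.λ.1) 0, not yet normal

Reduction:
  start: (λ.0 (λ.λ.2 0)) (λ.λ.1)
  step 1: (λ.λ.1) (λ.λ.(λ.λ.1) 0)
  step 2: λ.λ.λ.(λ.λ.1) 0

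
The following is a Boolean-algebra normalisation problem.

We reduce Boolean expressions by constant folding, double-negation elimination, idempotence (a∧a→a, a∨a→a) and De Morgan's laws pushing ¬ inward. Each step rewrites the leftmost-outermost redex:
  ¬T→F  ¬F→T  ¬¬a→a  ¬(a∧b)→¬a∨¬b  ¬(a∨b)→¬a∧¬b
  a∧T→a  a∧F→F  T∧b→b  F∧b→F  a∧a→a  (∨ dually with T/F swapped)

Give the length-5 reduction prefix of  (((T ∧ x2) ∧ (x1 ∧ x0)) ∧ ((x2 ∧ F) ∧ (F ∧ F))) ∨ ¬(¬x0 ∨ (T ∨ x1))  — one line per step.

Answer: after 5 steps: ¬(¬x0 ∨ (T ∨ x1))

Derivation:
  start: (((T ∧ x2) ∧ (x1 ∧ x0)) ∧ ((x2 ∧ F) ∧ (F ∧ F))) ∨ ¬(¬x0 ∨ (T ∨ x1))
  [1] ((x2 ∧ (x1 ∧ x0)) ∧ ((x2 ∧ F) ∧ (F ∧ F))) ∨ ¬(¬x0 ∨ (T ∨ x1))
  [2] ((x2 ∧ (x1 ∧ x0)) ∧ (F ∧ (F ∧ F))) ∨ ¬(¬x0 ∨ (T ∨ x1))
  [3] ((x2 ∧ (x1 ∧ x0)) ∧ F) ∨ ¬(¬x0 ∨ (T ∨ x1))
  [4] F ∨ ¬(¬x0 ∨ (T ∨ x1))
  [5] ¬(¬x0 ∨ (T ∨ x1))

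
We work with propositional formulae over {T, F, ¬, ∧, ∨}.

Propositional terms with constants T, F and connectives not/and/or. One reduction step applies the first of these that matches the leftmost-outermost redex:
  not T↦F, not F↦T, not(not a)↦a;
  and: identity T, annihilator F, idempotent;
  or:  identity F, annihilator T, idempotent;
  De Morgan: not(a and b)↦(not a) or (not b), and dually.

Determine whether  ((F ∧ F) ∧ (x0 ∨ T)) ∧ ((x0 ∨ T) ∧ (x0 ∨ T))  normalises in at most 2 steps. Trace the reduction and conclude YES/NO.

Answer: NO — after 2 steps the term is F ∧ ((x0 ∨ T) ∧ (x0 ∨ T)), not yet normal

Derivation:
  start: ((F ∧ F) ∧ (x0 ∨ T)) ∧ ((x0 ∨ T) ∧ (x0 ∨ T))
  step 1: (F ∧ (x0 ∨ T)) ∧ ((x0 ∨ T) ∧ (x0 ∨ T))
  step 2: F ∧ ((x0 ∨ T) ∧ (x0 ∨ T))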